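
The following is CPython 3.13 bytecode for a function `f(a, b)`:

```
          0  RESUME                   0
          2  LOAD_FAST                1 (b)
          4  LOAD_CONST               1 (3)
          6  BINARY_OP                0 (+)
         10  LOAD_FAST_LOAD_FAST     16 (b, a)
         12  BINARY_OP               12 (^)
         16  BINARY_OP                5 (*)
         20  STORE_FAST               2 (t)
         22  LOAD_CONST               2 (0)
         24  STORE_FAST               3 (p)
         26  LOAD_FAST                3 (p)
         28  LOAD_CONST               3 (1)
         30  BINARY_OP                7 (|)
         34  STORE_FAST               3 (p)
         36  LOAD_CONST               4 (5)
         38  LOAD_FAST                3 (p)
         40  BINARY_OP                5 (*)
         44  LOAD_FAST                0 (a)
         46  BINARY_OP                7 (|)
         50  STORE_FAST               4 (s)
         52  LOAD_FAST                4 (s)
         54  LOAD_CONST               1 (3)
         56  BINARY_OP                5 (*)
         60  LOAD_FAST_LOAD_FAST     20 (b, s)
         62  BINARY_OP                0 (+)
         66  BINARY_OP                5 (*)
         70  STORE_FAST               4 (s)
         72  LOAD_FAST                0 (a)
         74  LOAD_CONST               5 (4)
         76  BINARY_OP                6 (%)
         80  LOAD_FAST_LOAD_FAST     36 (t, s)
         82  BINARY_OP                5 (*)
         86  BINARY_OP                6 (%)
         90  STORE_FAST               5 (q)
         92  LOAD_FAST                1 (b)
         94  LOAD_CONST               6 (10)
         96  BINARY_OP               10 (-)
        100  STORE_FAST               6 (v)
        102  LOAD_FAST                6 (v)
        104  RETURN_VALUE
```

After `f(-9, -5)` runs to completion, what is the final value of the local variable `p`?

LOAD_FAST b → push -5. Stack: [-5]
LOAD_CONST → push 3. Stack: [-5, 3]
BINARY_OP + → -5 + 3 = -2. Stack: [-2]
LOAD_FAST_LOAD_FAST b,a → push -5,-9. Stack: [-2, -5, -9]
BINARY_OP ^ → -5 ^ -9 = 12. Stack: [-2, 12]
BINARY_OP * → -2 * 12 = -24. Stack: [-24]
STORE_FAST t → t=-24. Stack: []
LOAD_CONST → push 0. Stack: [0]
STORE_FAST p → p=0. Stack: []
LOAD_FAST p → push 0. Stack: [0]
LOAD_CONST → push 1. Stack: [0, 1]
BINARY_OP | → 0 | 1 = 1. Stack: [1]
STORE_FAST p → p=1. Stack: []
LOAD_CONST → push 5. Stack: [5]
LOAD_FAST p → push 1. Stack: [5, 1]
BINARY_OP * → 5 * 1 = 5. Stack: [5]
LOAD_FAST a → push -9. Stack: [5, -9]
BINARY_OP | → 5 | -9 = -9. Stack: [-9]
STORE_FAST s → s=-9. Stack: []
LOAD_FAST s → push -9. Stack: [-9]
LOAD_CONST → push 3. Stack: [-9, 3]
BINARY_OP * → -9 * 3 = -27. Stack: [-27]
LOAD_FAST_LOAD_FAST b,s → push -5,-9. Stack: [-27, -5, -9]
BINARY_OP + → -5 + -9 = -14. Stack: [-27, -14]
BINARY_OP * → -27 * -14 = 378. Stack: [378]
STORE_FAST s → s=378. Stack: []
LOAD_FAST a → push -9. Stack: [-9]
LOAD_CONST → push 4. Stack: [-9, 4]
BINARY_OP % → -9 % 4 = 3. Stack: [3]
LOAD_FAST_LOAD_FAST t,s → push -24,378. Stack: [3, -24, 378]
BINARY_OP * → -24 * 378 = -9072. Stack: [3, -9072]
BINARY_OP % → 3 % -9072 = -9069. Stack: [-9069]
STORE_FAST q → q=-9069. Stack: []
LOAD_FAST b → push -5. Stack: [-5]
LOAD_CONST → push 10. Stack: [-5, 10]
BINARY_OP - → -5 - 10 = -15. Stack: [-15]
STORE_FAST v → v=-15. Stack: []
LOAD_FAST v → push -15. Stack: [-15]
RETURN_VALUE → return -15.

1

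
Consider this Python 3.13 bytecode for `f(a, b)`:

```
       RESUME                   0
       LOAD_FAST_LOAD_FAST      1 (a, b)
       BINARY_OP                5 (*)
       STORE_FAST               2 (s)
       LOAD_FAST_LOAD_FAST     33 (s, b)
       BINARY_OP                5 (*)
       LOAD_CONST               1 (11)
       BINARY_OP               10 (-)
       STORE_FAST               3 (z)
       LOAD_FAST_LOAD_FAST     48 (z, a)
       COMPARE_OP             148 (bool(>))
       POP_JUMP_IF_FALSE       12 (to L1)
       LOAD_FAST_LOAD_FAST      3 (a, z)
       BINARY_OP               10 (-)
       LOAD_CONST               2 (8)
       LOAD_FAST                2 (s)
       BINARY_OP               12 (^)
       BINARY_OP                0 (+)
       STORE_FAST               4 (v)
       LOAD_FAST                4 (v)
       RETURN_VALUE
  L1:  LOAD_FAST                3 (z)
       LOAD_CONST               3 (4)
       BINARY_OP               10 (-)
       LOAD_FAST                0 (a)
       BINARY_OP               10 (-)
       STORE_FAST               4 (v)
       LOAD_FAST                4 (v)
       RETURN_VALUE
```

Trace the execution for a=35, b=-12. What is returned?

-5422

LOAD_FAST_LOAD_FAST a,b → push 35,-12. Stack: [35, -12]
BINARY_OP * → 35 * -12 = -420. Stack: [-420]
STORE_FAST s → s=-420. Stack: []
LOAD_FAST_LOAD_FAST s,b → push -420,-12. Stack: [-420, -12]
BINARY_OP * → -420 * -12 = 5040. Stack: [5040]
LOAD_CONST → push 11. Stack: [5040, 11]
BINARY_OP - → 5040 - 11 = 5029. Stack: [5029]
STORE_FAST z → z=5029. Stack: []
LOAD_FAST_LOAD_FAST z,a → push 5029,35. Stack: [5029, 35]
COMPARE_OP bool(>) → 5029 vs 35 = True. Stack: [True]
POP_JUMP_IF_FALSE → pop True; no jump. Stack: []
LOAD_FAST_LOAD_FAST a,z → push 35,5029. Stack: [35, 5029]
BINARY_OP - → 35 - 5029 = -4994. Stack: [-4994]
LOAD_CONST → push 8. Stack: [-4994, 8]
LOAD_FAST s → push -420. Stack: [-4994, 8, -420]
BINARY_OP ^ → 8 ^ -420 = -428. Stack: [-4994, -428]
BINARY_OP + → -4994 + -428 = -5422. Stack: [-5422]
STORE_FAST v → v=-5422. Stack: []
LOAD_FAST v → push -5422. Stack: [-5422]
RETURN_VALUE → return -5422.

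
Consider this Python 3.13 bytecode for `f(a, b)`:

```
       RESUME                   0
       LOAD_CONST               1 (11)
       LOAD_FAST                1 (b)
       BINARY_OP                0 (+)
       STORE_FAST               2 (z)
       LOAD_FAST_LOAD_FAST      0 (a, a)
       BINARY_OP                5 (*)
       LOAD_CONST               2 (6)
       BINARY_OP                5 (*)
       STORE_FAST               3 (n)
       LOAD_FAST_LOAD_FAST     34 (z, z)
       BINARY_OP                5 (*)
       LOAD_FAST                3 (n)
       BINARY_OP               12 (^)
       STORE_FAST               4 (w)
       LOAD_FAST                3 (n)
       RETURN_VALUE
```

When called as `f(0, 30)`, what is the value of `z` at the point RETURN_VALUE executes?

41

LOAD_CONST → push 11. Stack: [11]
LOAD_FAST b → push 30. Stack: [11, 30]
BINARY_OP + → 11 + 30 = 41. Stack: [41]
STORE_FAST z → z=41. Stack: []
LOAD_FAST_LOAD_FAST a,a → push 0,0. Stack: [0, 0]
BINARY_OP * → 0 * 0 = 0. Stack: [0]
LOAD_CONST → push 6. Stack: [0, 6]
BINARY_OP * → 0 * 6 = 0. Stack: [0]
STORE_FAST n → n=0. Stack: []
LOAD_FAST_LOAD_FAST z,z → push 41,41. Stack: [41, 41]
BINARY_OP * → 41 * 41 = 1681. Stack: [1681]
LOAD_FAST n → push 0. Stack: [1681, 0]
BINARY_OP ^ → 1681 ^ 0 = 1681. Stack: [1681]
STORE_FAST w → w=1681. Stack: []
LOAD_FAST n → push 0. Stack: [0]
RETURN_VALUE → return 0.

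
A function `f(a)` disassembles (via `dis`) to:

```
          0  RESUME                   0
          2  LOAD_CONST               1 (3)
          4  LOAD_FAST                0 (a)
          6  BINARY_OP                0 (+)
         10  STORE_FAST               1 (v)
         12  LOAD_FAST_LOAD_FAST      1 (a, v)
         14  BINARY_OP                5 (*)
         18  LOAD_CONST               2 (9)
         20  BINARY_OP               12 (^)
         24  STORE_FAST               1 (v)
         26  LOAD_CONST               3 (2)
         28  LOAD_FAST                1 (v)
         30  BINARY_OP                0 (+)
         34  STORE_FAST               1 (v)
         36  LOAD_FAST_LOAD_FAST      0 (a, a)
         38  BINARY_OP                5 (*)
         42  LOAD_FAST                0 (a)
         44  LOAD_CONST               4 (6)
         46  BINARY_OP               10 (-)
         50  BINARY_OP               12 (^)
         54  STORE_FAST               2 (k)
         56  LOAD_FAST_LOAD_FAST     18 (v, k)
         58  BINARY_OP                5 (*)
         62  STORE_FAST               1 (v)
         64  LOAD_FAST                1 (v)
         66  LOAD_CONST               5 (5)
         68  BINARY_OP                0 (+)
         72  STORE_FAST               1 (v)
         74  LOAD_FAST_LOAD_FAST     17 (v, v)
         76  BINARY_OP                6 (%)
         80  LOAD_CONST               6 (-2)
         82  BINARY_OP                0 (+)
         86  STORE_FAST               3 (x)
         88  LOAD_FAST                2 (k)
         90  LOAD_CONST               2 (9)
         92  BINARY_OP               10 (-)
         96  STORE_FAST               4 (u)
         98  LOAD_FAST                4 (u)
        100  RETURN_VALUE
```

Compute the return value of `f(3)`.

LOAD_CONST → push 3. Stack: [3]
LOAD_FAST a → push 3. Stack: [3, 3]
BINARY_OP + → 3 + 3 = 6. Stack: [6]
STORE_FAST v → v=6. Stack: []
LOAD_FAST_LOAD_FAST a,v → push 3,6. Stack: [3, 6]
BINARY_OP * → 3 * 6 = 18. Stack: [18]
LOAD_CONST → push 9. Stack: [18, 9]
BINARY_OP ^ → 18 ^ 9 = 27. Stack: [27]
STORE_FAST v → v=27. Stack: []
LOAD_CONST → push 2. Stack: [2]
LOAD_FAST v → push 27. Stack: [2, 27]
BINARY_OP + → 2 + 27 = 29. Stack: [29]
STORE_FAST v → v=29. Stack: []
LOAD_FAST_LOAD_FAST a,a → push 3,3. Stack: [3, 3]
BINARY_OP * → 3 * 3 = 9. Stack: [9]
LOAD_FAST a → push 3. Stack: [9, 3]
LOAD_CONST → push 6. Stack: [9, 3, 6]
BINARY_OP - → 3 - 6 = -3. Stack: [9, -3]
BINARY_OP ^ → 9 ^ -3 = -12. Stack: [-12]
STORE_FAST k → k=-12. Stack: []
LOAD_FAST_LOAD_FAST v,k → push 29,-12. Stack: [29, -12]
BINARY_OP * → 29 * -12 = -348. Stack: [-348]
STORE_FAST v → v=-348. Stack: []
LOAD_FAST v → push -348. Stack: [-348]
LOAD_CONST → push 5. Stack: [-348, 5]
BINARY_OP + → -348 + 5 = -343. Stack: [-343]
STORE_FAST v → v=-343. Stack: []
LOAD_FAST_LOAD_FAST v,v → push -343,-343. Stack: [-343, -343]
BINARY_OP % → -343 % -343 = 0. Stack: [0]
LOAD_CONST → push -2. Stack: [0, -2]
BINARY_OP + → 0 + -2 = -2. Stack: [-2]
STORE_FAST x → x=-2. Stack: []
LOAD_FAST k → push -12. Stack: [-12]
LOAD_CONST → push 9. Stack: [-12, 9]
BINARY_OP - → -12 - 9 = -21. Stack: [-21]
STORE_FAST u → u=-21. Stack: []
LOAD_FAST u → push -21. Stack: [-21]
RETURN_VALUE → return -21.

-21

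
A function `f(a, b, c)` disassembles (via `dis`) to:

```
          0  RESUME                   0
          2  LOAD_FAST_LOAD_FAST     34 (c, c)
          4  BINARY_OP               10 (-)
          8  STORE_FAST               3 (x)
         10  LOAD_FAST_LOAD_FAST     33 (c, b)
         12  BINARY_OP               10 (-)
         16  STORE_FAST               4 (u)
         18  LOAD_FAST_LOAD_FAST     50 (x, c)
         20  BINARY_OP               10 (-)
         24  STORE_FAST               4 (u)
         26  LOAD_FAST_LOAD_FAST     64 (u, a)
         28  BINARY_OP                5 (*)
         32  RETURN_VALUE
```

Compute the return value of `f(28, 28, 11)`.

LOAD_FAST_LOAD_FAST c,c → push 11,11. Stack: [11, 11]
BINARY_OP - → 11 - 11 = 0. Stack: [0]
STORE_FAST x → x=0. Stack: []
LOAD_FAST_LOAD_FAST c,b → push 11,28. Stack: [11, 28]
BINARY_OP - → 11 - 28 = -17. Stack: [-17]
STORE_FAST u → u=-17. Stack: []
LOAD_FAST_LOAD_FAST x,c → push 0,11. Stack: [0, 11]
BINARY_OP - → 0 - 11 = -11. Stack: [-11]
STORE_FAST u → u=-11. Stack: []
LOAD_FAST_LOAD_FAST u,a → push -11,28. Stack: [-11, 28]
BINARY_OP * → -11 * 28 = -308. Stack: [-308]
RETURN_VALUE → return -308.

-308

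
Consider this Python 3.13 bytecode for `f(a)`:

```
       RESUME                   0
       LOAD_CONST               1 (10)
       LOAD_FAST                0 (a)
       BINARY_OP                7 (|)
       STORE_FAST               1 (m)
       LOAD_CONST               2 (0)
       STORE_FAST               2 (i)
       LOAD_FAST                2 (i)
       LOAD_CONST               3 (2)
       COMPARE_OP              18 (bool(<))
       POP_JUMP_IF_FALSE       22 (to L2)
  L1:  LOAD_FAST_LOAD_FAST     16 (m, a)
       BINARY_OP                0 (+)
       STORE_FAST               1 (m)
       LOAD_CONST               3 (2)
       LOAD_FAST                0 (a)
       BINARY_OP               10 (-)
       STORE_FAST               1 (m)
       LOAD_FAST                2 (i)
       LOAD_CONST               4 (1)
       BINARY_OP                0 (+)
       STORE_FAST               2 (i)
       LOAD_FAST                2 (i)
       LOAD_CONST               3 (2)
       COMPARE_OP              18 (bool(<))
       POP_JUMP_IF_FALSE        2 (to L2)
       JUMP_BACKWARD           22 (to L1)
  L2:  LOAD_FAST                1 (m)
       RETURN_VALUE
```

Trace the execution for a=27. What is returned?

-25

LOAD_CONST → push 10. Stack: [10]
LOAD_FAST a → push 27. Stack: [10, 27]
BINARY_OP | → 10 | 27 = 27. Stack: [27]
STORE_FAST m → m=27. Stack: []
LOAD_CONST → push 0. Stack: [0]
STORE_FAST i → i=0. Stack: []
LOAD_FAST i → push 0. Stack: [0]
LOAD_CONST → push 2. Stack: [0, 2]
COMPARE_OP bool(<) → 0 vs 2 = True. Stack: [True]
POP_JUMP_IF_FALSE → pop True; no jump. Stack: []
LOAD_FAST_LOAD_FAST m,a → push 27,27. Stack: [27, 27]
BINARY_OP + → 27 + 27 = 54. Stack: [54]
STORE_FAST m → m=54. Stack: []
LOAD_CONST → push 2. Stack: [2]
LOAD_FAST a → push 27. Stack: [2, 27]
BINARY_OP - → 2 - 27 = -25. Stack: [-25]
STORE_FAST m → m=-25. Stack: []
LOAD_FAST i → push 0. Stack: [0]
LOAD_CONST → push 1. Stack: [0, 1]
BINARY_OP + → 0 + 1 = 1. Stack: [1]
STORE_FAST i → i=1. Stack: []
LOAD_FAST i → push 1. Stack: [1]
LOAD_CONST → push 2. Stack: [1, 2]
COMPARE_OP bool(<) → 1 vs 2 = True. Stack: [True]
POP_JUMP_IF_FALSE → pop True; no jump. Stack: []
LOAD_FAST_LOAD_FAST m,a → push -25,27. Stack: [-25, 27]
BINARY_OP + → -25 + 27 = 2. Stack: [2]
STORE_FAST m → m=2. Stack: []
LOAD_CONST → push 2. Stack: [2]
LOAD_FAST a → push 27. Stack: [2, 27]
BINARY_OP - → 2 - 27 = -25. Stack: [-25]
STORE_FAST m → m=-25. Stack: []
LOAD_FAST i → push 1. Stack: [1]
LOAD_CONST → push 1. Stack: [1, 1]
BINARY_OP + → 1 + 1 = 2. Stack: [2]
STORE_FAST i → i=2. Stack: []
LOAD_FAST i → push 2. Stack: [2]
LOAD_CONST → push 2. Stack: [2, 2]
COMPARE_OP bool(<) → 2 vs 2 = False. Stack: [False]
POP_JUMP_IF_FALSE → pop False; jump. Stack: []
LOAD_FAST m → push -25. Stack: [-25]
RETURN_VALUE → return -25.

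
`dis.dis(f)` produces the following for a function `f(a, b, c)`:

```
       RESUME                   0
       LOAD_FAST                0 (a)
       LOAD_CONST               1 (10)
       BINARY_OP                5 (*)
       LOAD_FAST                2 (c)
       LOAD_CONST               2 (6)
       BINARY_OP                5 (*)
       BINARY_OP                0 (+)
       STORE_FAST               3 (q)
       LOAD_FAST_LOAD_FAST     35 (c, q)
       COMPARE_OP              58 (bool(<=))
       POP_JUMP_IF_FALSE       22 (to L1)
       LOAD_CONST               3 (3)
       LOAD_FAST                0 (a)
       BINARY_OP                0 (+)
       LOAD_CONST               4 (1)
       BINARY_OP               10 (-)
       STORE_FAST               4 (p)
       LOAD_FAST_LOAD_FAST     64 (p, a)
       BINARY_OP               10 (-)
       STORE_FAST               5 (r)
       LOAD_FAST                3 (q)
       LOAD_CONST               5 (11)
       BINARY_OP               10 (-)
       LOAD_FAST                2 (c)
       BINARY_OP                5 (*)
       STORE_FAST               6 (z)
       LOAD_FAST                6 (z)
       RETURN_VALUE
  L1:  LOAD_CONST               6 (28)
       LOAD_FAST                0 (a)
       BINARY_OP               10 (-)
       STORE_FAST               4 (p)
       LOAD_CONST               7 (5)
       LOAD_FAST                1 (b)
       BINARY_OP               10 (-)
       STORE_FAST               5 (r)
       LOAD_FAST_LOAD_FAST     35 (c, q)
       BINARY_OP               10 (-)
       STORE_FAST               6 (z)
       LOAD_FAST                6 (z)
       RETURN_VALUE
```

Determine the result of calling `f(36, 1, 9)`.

LOAD_FAST a → push 36. Stack: [36]
LOAD_CONST → push 10. Stack: [36, 10]
BINARY_OP * → 36 * 10 = 360. Stack: [360]
LOAD_FAST c → push 9. Stack: [360, 9]
LOAD_CONST → push 6. Stack: [360, 9, 6]
BINARY_OP * → 9 * 6 = 54. Stack: [360, 54]
BINARY_OP + → 360 + 54 = 414. Stack: [414]
STORE_FAST q → q=414. Stack: []
LOAD_FAST_LOAD_FAST c,q → push 9,414. Stack: [9, 414]
COMPARE_OP bool(<=) → 9 vs 414 = True. Stack: [True]
POP_JUMP_IF_FALSE → pop True; no jump. Stack: []
LOAD_CONST → push 3. Stack: [3]
LOAD_FAST a → push 36. Stack: [3, 36]
BINARY_OP + → 3 + 36 = 39. Stack: [39]
LOAD_CONST → push 1. Stack: [39, 1]
BINARY_OP - → 39 - 1 = 38. Stack: [38]
STORE_FAST p → p=38. Stack: []
LOAD_FAST_LOAD_FAST p,a → push 38,36. Stack: [38, 36]
BINARY_OP - → 38 - 36 = 2. Stack: [2]
STORE_FAST r → r=2. Stack: []
LOAD_FAST q → push 414. Stack: [414]
LOAD_CONST → push 11. Stack: [414, 11]
BINARY_OP - → 414 - 11 = 403. Stack: [403]
LOAD_FAST c → push 9. Stack: [403, 9]
BINARY_OP * → 403 * 9 = 3627. Stack: [3627]
STORE_FAST z → z=3627. Stack: []
LOAD_FAST z → push 3627. Stack: [3627]
RETURN_VALUE → return 3627.

3627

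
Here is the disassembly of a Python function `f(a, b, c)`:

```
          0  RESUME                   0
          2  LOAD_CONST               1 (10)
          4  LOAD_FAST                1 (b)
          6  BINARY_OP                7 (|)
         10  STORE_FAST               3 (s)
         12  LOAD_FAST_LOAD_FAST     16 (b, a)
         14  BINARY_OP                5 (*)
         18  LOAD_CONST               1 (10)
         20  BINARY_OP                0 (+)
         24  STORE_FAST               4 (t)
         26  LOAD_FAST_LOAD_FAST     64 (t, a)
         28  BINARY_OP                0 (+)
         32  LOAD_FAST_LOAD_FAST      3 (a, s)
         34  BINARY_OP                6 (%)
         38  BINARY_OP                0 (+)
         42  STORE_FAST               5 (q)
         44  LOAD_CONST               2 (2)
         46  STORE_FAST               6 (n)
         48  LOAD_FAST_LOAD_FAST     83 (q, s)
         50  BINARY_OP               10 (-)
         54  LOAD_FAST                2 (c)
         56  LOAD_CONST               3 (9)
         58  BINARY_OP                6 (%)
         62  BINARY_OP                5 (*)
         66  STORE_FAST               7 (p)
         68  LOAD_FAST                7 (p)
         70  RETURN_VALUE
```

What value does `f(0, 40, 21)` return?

-96

LOAD_CONST → push 10. Stack: [10]
LOAD_FAST b → push 40. Stack: [10, 40]
BINARY_OP | → 10 | 40 = 42. Stack: [42]
STORE_FAST s → s=42. Stack: []
LOAD_FAST_LOAD_FAST b,a → push 40,0. Stack: [40, 0]
BINARY_OP * → 40 * 0 = 0. Stack: [0]
LOAD_CONST → push 10. Stack: [0, 10]
BINARY_OP + → 0 + 10 = 10. Stack: [10]
STORE_FAST t → t=10. Stack: []
LOAD_FAST_LOAD_FAST t,a → push 10,0. Stack: [10, 0]
BINARY_OP + → 10 + 0 = 10. Stack: [10]
LOAD_FAST_LOAD_FAST a,s → push 0,42. Stack: [10, 0, 42]
BINARY_OP % → 0 % 42 = 0. Stack: [10, 0]
BINARY_OP + → 10 + 0 = 10. Stack: [10]
STORE_FAST q → q=10. Stack: []
LOAD_CONST → push 2. Stack: [2]
STORE_FAST n → n=2. Stack: []
LOAD_FAST_LOAD_FAST q,s → push 10,42. Stack: [10, 42]
BINARY_OP - → 10 - 42 = -32. Stack: [-32]
LOAD_FAST c → push 21. Stack: [-32, 21]
LOAD_CONST → push 9. Stack: [-32, 21, 9]
BINARY_OP % → 21 % 9 = 3. Stack: [-32, 3]
BINARY_OP * → -32 * 3 = -96. Stack: [-96]
STORE_FAST p → p=-96. Stack: []
LOAD_FAST p → push -96. Stack: [-96]
RETURN_VALUE → return -96.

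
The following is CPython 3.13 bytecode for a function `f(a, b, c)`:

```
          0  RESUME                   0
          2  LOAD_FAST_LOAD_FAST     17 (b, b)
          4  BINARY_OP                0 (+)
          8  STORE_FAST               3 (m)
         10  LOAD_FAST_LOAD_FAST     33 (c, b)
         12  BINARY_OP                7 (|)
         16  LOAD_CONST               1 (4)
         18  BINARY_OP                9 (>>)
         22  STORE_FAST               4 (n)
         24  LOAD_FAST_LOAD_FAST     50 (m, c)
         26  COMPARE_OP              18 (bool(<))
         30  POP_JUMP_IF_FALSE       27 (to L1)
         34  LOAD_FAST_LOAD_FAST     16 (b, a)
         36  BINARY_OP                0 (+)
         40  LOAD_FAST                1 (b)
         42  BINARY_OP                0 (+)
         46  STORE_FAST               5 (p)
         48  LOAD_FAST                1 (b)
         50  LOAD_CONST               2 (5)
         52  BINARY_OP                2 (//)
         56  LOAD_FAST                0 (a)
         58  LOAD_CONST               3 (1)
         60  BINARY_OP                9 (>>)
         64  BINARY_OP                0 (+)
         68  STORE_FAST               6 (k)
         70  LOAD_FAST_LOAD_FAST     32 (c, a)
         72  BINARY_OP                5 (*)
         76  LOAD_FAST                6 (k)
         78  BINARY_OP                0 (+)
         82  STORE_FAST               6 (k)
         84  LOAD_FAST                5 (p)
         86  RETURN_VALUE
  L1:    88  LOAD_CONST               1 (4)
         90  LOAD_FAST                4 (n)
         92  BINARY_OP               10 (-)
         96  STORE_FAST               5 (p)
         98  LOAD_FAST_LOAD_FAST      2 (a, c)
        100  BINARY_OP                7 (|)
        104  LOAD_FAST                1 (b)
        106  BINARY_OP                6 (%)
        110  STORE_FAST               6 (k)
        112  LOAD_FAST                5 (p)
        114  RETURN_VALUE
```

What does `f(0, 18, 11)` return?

LOAD_FAST_LOAD_FAST b,b → push 18,18. Stack: [18, 18]
BINARY_OP + → 18 + 18 = 36. Stack: [36]
STORE_FAST m → m=36. Stack: []
LOAD_FAST_LOAD_FAST c,b → push 11,18. Stack: [11, 18]
BINARY_OP | → 11 | 18 = 27. Stack: [27]
LOAD_CONST → push 4. Stack: [27, 4]
BINARY_OP >> → 27 >> 4 = 1. Stack: [1]
STORE_FAST n → n=1. Stack: []
LOAD_FAST_LOAD_FAST m,c → push 36,11. Stack: [36, 11]
COMPARE_OP bool(<) → 36 vs 11 = False. Stack: [False]
POP_JUMP_IF_FALSE → pop False; jump. Stack: []
LOAD_CONST → push 4. Stack: [4]
LOAD_FAST n → push 1. Stack: [4, 1]
BINARY_OP - → 4 - 1 = 3. Stack: [3]
STORE_FAST p → p=3. Stack: []
LOAD_FAST_LOAD_FAST a,c → push 0,11. Stack: [0, 11]
BINARY_OP | → 0 | 11 = 11. Stack: [11]
LOAD_FAST b → push 18. Stack: [11, 18]
BINARY_OP % → 11 % 18 = 11. Stack: [11]
STORE_FAST k → k=11. Stack: []
LOAD_FAST p → push 3. Stack: [3]
RETURN_VALUE → return 3.

3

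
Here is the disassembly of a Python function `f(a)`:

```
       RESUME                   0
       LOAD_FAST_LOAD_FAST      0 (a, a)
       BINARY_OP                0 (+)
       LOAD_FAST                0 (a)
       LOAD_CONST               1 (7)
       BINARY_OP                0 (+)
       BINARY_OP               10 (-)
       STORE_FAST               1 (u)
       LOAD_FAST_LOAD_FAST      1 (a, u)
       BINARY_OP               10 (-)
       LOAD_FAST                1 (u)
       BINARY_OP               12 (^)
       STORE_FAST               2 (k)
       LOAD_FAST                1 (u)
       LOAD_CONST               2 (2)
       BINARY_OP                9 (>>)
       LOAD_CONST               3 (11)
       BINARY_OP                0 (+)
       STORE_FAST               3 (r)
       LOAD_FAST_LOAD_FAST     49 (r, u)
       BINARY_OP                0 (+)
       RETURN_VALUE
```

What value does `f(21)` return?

LOAD_FAST_LOAD_FAST a,a → push 21,21. Stack: [21, 21]
BINARY_OP + → 21 + 21 = 42. Stack: [42]
LOAD_FAST a → push 21. Stack: [42, 21]
LOAD_CONST → push 7. Stack: [42, 21, 7]
BINARY_OP + → 21 + 7 = 28. Stack: [42, 28]
BINARY_OP - → 42 - 28 = 14. Stack: [14]
STORE_FAST u → u=14. Stack: []
LOAD_FAST_LOAD_FAST a,u → push 21,14. Stack: [21, 14]
BINARY_OP - → 21 - 14 = 7. Stack: [7]
LOAD_FAST u → push 14. Stack: [7, 14]
BINARY_OP ^ → 7 ^ 14 = 9. Stack: [9]
STORE_FAST k → k=9. Stack: []
LOAD_FAST u → push 14. Stack: [14]
LOAD_CONST → push 2. Stack: [14, 2]
BINARY_OP >> → 14 >> 2 = 3. Stack: [3]
LOAD_CONST → push 11. Stack: [3, 11]
BINARY_OP + → 3 + 11 = 14. Stack: [14]
STORE_FAST r → r=14. Stack: []
LOAD_FAST_LOAD_FAST r,u → push 14,14. Stack: [14, 14]
BINARY_OP + → 14 + 14 = 28. Stack: [28]
RETURN_VALUE → return 28.

28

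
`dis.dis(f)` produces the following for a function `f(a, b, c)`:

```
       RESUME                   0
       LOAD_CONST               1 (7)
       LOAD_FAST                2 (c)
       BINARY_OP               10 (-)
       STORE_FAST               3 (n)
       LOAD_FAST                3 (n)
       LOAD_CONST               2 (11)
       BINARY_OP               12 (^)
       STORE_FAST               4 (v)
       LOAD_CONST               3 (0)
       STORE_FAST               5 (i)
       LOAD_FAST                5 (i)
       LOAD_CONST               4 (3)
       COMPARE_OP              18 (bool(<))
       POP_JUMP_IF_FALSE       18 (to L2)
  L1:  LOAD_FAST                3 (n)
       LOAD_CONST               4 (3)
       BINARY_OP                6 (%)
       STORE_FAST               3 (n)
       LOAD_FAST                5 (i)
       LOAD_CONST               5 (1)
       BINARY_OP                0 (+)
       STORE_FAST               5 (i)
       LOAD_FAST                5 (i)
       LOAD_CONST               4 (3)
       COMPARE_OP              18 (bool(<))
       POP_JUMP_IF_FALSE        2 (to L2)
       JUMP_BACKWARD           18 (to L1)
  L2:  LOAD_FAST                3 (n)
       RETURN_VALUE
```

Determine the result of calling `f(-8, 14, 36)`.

LOAD_CONST → push 7. Stack: [7]
LOAD_FAST c → push 36. Stack: [7, 36]
BINARY_OP - → 7 - 36 = -29. Stack: [-29]
STORE_FAST n → n=-29. Stack: []
LOAD_FAST n → push -29. Stack: [-29]
LOAD_CONST → push 11. Stack: [-29, 11]
BINARY_OP ^ → -29 ^ 11 = -24. Stack: [-24]
STORE_FAST v → v=-24. Stack: []
LOAD_CONST → push 0. Stack: [0]
STORE_FAST i → i=0. Stack: []
LOAD_FAST i → push 0. Stack: [0]
LOAD_CONST → push 3. Stack: [0, 3]
COMPARE_OP bool(<) → 0 vs 3 = True. Stack: [True]
POP_JUMP_IF_FALSE → pop True; no jump. Stack: []
LOAD_FAST n → push -29. Stack: [-29]
LOAD_CONST → push 3. Stack: [-29, 3]
BINARY_OP % → -29 % 3 = 1. Stack: [1]
STORE_FAST n → n=1. Stack: []
LOAD_FAST i → push 0. Stack: [0]
LOAD_CONST → push 1. Stack: [0, 1]
BINARY_OP + → 0 + 1 = 1. Stack: [1]
STORE_FAST i → i=1. Stack: []
LOAD_FAST i → push 1. Stack: [1]
LOAD_CONST → push 3. Stack: [1, 3]
COMPARE_OP bool(<) → 1 vs 3 = True. Stack: [True]
POP_JUMP_IF_FALSE → pop True; no jump. Stack: []
LOAD_FAST n → push 1. Stack: [1]
LOAD_CONST → push 3. Stack: [1, 3]
BINARY_OP % → 1 % 3 = 1. Stack: [1]
STORE_FAST n → n=1. Stack: []
LOAD_FAST i → push 1. Stack: [1]
LOAD_CONST → push 1. Stack: [1, 1]
BINARY_OP + → 1 + 1 = 2. Stack: [2]
STORE_FAST i → i=2. Stack: []
LOAD_FAST i → push 2. Stack: [2]
LOAD_CONST → push 3. Stack: [2, 3]
COMPARE_OP bool(<) → 2 vs 3 = True. Stack: [True]
POP_JUMP_IF_FALSE → pop True; no jump. Stack: []
LOAD_FAST n → push 1. Stack: [1]
LOAD_CONST → push 3. Stack: [1, 3]
BINARY_OP % → 1 % 3 = 1. Stack: [1]
STORE_FAST n → n=1. Stack: []
LOAD_FAST i → push 2. Stack: [2]
LOAD_CONST → push 1. Stack: [2, 1]
BINARY_OP + → 2 + 1 = 3. Stack: [3]
STORE_FAST i → i=3. Stack: []
LOAD_FAST i → push 3. Stack: [3]
LOAD_CONST → push 3. Stack: [3, 3]
COMPARE_OP bool(<) → 3 vs 3 = False. Stack: [False]
POP_JUMP_IF_FALSE → pop False; jump. Stack: []
LOAD_FAST n → push 1. Stack: [1]
RETURN_VALUE → return 1.

1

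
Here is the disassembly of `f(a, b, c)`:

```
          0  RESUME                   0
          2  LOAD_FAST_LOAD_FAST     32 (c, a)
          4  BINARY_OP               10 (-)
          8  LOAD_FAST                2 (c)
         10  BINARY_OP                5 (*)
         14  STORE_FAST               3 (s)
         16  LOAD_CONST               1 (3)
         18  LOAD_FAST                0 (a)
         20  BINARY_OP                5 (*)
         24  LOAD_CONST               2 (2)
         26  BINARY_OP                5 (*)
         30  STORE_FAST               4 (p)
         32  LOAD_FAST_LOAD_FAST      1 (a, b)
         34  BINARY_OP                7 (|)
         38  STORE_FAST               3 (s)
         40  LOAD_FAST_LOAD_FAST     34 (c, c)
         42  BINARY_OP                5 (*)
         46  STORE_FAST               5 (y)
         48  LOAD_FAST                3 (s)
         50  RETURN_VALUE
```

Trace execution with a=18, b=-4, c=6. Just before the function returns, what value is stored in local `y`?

LOAD_FAST_LOAD_FAST c,a → push 6,18. Stack: [6, 18]
BINARY_OP - → 6 - 18 = -12. Stack: [-12]
LOAD_FAST c → push 6. Stack: [-12, 6]
BINARY_OP * → -12 * 6 = -72. Stack: [-72]
STORE_FAST s → s=-72. Stack: []
LOAD_CONST → push 3. Stack: [3]
LOAD_FAST a → push 18. Stack: [3, 18]
BINARY_OP * → 3 * 18 = 54. Stack: [54]
LOAD_CONST → push 2. Stack: [54, 2]
BINARY_OP * → 54 * 2 = 108. Stack: [108]
STORE_FAST p → p=108. Stack: []
LOAD_FAST_LOAD_FAST a,b → push 18,-4. Stack: [18, -4]
BINARY_OP | → 18 | -4 = -2. Stack: [-2]
STORE_FAST s → s=-2. Stack: []
LOAD_FAST_LOAD_FAST c,c → push 6,6. Stack: [6, 6]
BINARY_OP * → 6 * 6 = 36. Stack: [36]
STORE_FAST y → y=36. Stack: []
LOAD_FAST s → push -2. Stack: [-2]
RETURN_VALUE → return -2.

36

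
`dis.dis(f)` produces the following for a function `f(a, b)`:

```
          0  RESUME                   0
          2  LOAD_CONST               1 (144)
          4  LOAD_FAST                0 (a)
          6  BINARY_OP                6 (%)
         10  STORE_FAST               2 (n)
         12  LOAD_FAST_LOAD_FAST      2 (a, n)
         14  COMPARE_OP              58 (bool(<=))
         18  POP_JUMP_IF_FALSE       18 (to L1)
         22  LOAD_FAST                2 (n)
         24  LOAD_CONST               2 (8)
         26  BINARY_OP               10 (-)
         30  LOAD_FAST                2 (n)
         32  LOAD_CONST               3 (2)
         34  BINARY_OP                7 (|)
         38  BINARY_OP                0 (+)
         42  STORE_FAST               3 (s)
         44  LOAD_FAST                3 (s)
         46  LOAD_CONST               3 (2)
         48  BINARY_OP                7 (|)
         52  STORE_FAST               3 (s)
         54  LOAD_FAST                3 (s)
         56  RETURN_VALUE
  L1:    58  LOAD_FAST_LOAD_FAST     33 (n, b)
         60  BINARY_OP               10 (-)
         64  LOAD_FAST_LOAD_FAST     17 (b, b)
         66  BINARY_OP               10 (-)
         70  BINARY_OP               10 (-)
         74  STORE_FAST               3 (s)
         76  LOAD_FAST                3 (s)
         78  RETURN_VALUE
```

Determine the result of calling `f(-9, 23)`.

-6

LOAD_CONST → push 144. Stack: [144]
LOAD_FAST a → push -9. Stack: [144, -9]
BINARY_OP % → 144 % -9 = 0. Stack: [0]
STORE_FAST n → n=0. Stack: []
LOAD_FAST_LOAD_FAST a,n → push -9,0. Stack: [-9, 0]
COMPARE_OP bool(<=) → -9 vs 0 = True. Stack: [True]
POP_JUMP_IF_FALSE → pop True; no jump. Stack: []
LOAD_FAST n → push 0. Stack: [0]
LOAD_CONST → push 8. Stack: [0, 8]
BINARY_OP - → 0 - 8 = -8. Stack: [-8]
LOAD_FAST n → push 0. Stack: [-8, 0]
LOAD_CONST → push 2. Stack: [-8, 0, 2]
BINARY_OP | → 0 | 2 = 2. Stack: [-8, 2]
BINARY_OP + → -8 + 2 = -6. Stack: [-6]
STORE_FAST s → s=-6. Stack: []
LOAD_FAST s → push -6. Stack: [-6]
LOAD_CONST → push 2. Stack: [-6, 2]
BINARY_OP | → -6 | 2 = -6. Stack: [-6]
STORE_FAST s → s=-6. Stack: []
LOAD_FAST s → push -6. Stack: [-6]
RETURN_VALUE → return -6.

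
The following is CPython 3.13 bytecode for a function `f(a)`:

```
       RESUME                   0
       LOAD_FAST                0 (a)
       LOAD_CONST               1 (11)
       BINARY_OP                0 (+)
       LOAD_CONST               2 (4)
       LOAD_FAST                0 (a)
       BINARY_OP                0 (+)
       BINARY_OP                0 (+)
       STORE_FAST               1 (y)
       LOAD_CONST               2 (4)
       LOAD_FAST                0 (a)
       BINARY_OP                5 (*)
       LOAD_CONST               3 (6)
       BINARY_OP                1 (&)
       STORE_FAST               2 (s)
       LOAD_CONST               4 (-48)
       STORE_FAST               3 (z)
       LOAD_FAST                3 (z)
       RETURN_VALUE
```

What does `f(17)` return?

-48

LOAD_FAST a → push 17. Stack: [17]
LOAD_CONST → push 11. Stack: [17, 11]
BINARY_OP + → 17 + 11 = 28. Stack: [28]
LOAD_CONST → push 4. Stack: [28, 4]
LOAD_FAST a → push 17. Stack: [28, 4, 17]
BINARY_OP + → 4 + 17 = 21. Stack: [28, 21]
BINARY_OP + → 28 + 21 = 49. Stack: [49]
STORE_FAST y → y=49. Stack: []
LOAD_CONST → push 4. Stack: [4]
LOAD_FAST a → push 17. Stack: [4, 17]
BINARY_OP * → 4 * 17 = 68. Stack: [68]
LOAD_CONST → push 6. Stack: [68, 6]
BINARY_OP & → 68 & 6 = 4. Stack: [4]
STORE_FAST s → s=4. Stack: []
LOAD_CONST → push -48. Stack: [-48]
STORE_FAST z → z=-48. Stack: []
LOAD_FAST z → push -48. Stack: [-48]
RETURN_VALUE → return -48.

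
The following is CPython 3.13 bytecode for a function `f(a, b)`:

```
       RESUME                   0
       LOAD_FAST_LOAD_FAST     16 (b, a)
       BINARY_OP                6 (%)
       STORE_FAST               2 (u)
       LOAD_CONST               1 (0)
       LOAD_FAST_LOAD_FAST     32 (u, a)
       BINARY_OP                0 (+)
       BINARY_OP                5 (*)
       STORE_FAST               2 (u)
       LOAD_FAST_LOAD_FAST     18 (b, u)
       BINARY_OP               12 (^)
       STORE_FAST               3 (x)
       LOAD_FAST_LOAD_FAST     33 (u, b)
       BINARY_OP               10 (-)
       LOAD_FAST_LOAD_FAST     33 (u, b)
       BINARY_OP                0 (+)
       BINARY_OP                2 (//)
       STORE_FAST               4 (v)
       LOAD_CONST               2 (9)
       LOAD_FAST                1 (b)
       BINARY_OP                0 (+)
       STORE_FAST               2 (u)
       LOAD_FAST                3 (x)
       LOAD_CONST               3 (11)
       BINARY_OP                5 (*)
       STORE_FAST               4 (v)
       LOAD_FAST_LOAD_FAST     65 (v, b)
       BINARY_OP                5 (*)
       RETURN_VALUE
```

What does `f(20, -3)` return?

99

LOAD_FAST_LOAD_FAST b,a → push -3,20. Stack: [-3, 20]
BINARY_OP % → -3 % 20 = 17. Stack: [17]
STORE_FAST u → u=17. Stack: []
LOAD_CONST → push 0. Stack: [0]
LOAD_FAST_LOAD_FAST u,a → push 17,20. Stack: [0, 17, 20]
BINARY_OP + → 17 + 20 = 37. Stack: [0, 37]
BINARY_OP * → 0 * 37 = 0. Stack: [0]
STORE_FAST u → u=0. Stack: []
LOAD_FAST_LOAD_FAST b,u → push -3,0. Stack: [-3, 0]
BINARY_OP ^ → -3 ^ 0 = -3. Stack: [-3]
STORE_FAST x → x=-3. Stack: []
LOAD_FAST_LOAD_FAST u,b → push 0,-3. Stack: [0, -3]
BINARY_OP - → 0 - -3 = 3. Stack: [3]
LOAD_FAST_LOAD_FAST u,b → push 0,-3. Stack: [3, 0, -3]
BINARY_OP + → 0 + -3 = -3. Stack: [3, -3]
BINARY_OP // → 3 // -3 = -1. Stack: [-1]
STORE_FAST v → v=-1. Stack: []
LOAD_CONST → push 9. Stack: [9]
LOAD_FAST b → push -3. Stack: [9, -3]
BINARY_OP + → 9 + -3 = 6. Stack: [6]
STORE_FAST u → u=6. Stack: []
LOAD_FAST x → push -3. Stack: [-3]
LOAD_CONST → push 11. Stack: [-3, 11]
BINARY_OP * → -3 * 11 = -33. Stack: [-33]
STORE_FAST v → v=-33. Stack: []
LOAD_FAST_LOAD_FAST v,b → push -33,-3. Stack: [-33, -3]
BINARY_OP * → -33 * -3 = 99. Stack: [99]
RETURN_VALUE → return 99.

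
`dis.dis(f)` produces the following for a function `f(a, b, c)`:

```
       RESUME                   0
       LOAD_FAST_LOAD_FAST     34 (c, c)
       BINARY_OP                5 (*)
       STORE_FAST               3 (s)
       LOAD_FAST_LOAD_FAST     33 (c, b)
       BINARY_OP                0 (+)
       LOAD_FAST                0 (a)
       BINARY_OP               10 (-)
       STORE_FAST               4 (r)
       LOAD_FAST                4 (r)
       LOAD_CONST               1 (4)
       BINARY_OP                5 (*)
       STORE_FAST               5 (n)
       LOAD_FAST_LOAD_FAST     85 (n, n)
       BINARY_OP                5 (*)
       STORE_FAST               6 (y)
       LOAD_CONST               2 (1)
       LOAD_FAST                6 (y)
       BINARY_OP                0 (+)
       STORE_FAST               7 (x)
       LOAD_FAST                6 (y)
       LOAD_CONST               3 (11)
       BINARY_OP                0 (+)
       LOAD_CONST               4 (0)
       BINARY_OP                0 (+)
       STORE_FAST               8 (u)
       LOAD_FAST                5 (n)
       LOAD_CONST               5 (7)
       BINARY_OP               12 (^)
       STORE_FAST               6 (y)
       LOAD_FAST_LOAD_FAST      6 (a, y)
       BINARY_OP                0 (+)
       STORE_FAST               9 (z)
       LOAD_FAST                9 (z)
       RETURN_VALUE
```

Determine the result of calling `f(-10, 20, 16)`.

181

LOAD_FAST_LOAD_FAST c,c → push 16,16. Stack: [16, 16]
BINARY_OP * → 16 * 16 = 256. Stack: [256]
STORE_FAST s → s=256. Stack: []
LOAD_FAST_LOAD_FAST c,b → push 16,20. Stack: [16, 20]
BINARY_OP + → 16 + 20 = 36. Stack: [36]
LOAD_FAST a → push -10. Stack: [36, -10]
BINARY_OP - → 36 - -10 = 46. Stack: [46]
STORE_FAST r → r=46. Stack: []
LOAD_FAST r → push 46. Stack: [46]
LOAD_CONST → push 4. Stack: [46, 4]
BINARY_OP * → 46 * 4 = 184. Stack: [184]
STORE_FAST n → n=184. Stack: []
LOAD_FAST_LOAD_FAST n,n → push 184,184. Stack: [184, 184]
BINARY_OP * → 184 * 184 = 33856. Stack: [33856]
STORE_FAST y → y=33856. Stack: []
LOAD_CONST → push 1. Stack: [1]
LOAD_FAST y → push 33856. Stack: [1, 33856]
BINARY_OP + → 1 + 33856 = 33857. Stack: [33857]
STORE_FAST x → x=33857. Stack: []
LOAD_FAST y → push 33856. Stack: [33856]
LOAD_CONST → push 11. Stack: [33856, 11]
BINARY_OP + → 33856 + 11 = 33867. Stack: [33867]
LOAD_CONST → push 0. Stack: [33867, 0]
BINARY_OP + → 33867 + 0 = 33867. Stack: [33867]
STORE_FAST u → u=33867. Stack: []
LOAD_FAST n → push 184. Stack: [184]
LOAD_CONST → push 7. Stack: [184, 7]
BINARY_OP ^ → 184 ^ 7 = 191. Stack: [191]
STORE_FAST y → y=191. Stack: []
LOAD_FAST_LOAD_FAST a,y → push -10,191. Stack: [-10, 191]
BINARY_OP + → -10 + 191 = 181. Stack: [181]
STORE_FAST z → z=181. Stack: []
LOAD_FAST z → push 181. Stack: [181]
RETURN_VALUE → return 181.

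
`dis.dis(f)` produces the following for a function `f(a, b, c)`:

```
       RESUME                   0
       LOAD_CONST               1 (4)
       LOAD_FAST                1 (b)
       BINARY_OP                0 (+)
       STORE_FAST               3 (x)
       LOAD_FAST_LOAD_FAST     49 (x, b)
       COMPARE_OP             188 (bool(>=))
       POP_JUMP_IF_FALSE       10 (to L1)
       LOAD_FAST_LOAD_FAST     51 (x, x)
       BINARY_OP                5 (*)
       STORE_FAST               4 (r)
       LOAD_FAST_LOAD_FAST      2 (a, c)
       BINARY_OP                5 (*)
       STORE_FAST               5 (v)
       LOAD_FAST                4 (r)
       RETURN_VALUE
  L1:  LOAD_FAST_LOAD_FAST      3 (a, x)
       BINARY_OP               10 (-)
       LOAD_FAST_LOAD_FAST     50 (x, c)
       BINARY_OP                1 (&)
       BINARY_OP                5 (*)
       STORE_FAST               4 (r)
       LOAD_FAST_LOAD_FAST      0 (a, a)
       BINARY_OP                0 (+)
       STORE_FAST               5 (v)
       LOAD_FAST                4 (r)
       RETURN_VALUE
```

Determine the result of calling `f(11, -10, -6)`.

LOAD_CONST → push 4. Stack: [4]
LOAD_FAST b → push -10. Stack: [4, -10]
BINARY_OP + → 4 + -10 = -6. Stack: [-6]
STORE_FAST x → x=-6. Stack: []
LOAD_FAST_LOAD_FAST x,b → push -6,-10. Stack: [-6, -10]
COMPARE_OP bool(>=) → -6 vs -10 = True. Stack: [True]
POP_JUMP_IF_FALSE → pop True; no jump. Stack: []
LOAD_FAST_LOAD_FAST x,x → push -6,-6. Stack: [-6, -6]
BINARY_OP * → -6 * -6 = 36. Stack: [36]
STORE_FAST r → r=36. Stack: []
LOAD_FAST_LOAD_FAST a,c → push 11,-6. Stack: [11, -6]
BINARY_OP * → 11 * -6 = -66. Stack: [-66]
STORE_FAST v → v=-66. Stack: []
LOAD_FAST r → push 36. Stack: [36]
RETURN_VALUE → return 36.

36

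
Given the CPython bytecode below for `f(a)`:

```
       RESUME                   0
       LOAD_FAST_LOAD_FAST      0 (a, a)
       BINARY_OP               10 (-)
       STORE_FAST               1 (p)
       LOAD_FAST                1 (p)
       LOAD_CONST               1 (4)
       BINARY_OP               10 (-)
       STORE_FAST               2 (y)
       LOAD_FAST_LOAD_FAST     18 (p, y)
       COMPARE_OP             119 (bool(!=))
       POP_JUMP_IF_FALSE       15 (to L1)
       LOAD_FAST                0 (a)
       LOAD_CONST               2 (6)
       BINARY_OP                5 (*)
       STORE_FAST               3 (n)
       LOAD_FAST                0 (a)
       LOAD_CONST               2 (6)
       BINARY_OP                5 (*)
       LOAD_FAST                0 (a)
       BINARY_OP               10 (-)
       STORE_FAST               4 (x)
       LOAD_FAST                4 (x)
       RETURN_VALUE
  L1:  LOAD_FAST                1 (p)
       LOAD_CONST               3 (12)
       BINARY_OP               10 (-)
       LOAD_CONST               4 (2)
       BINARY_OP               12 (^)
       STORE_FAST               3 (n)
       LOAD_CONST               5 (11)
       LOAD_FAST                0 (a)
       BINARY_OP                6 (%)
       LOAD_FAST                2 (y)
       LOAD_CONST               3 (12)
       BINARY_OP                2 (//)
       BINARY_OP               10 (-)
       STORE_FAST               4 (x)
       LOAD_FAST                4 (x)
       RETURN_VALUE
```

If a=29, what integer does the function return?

145

LOAD_FAST_LOAD_FAST a,a → push 29,29. Stack: [29, 29]
BINARY_OP - → 29 - 29 = 0. Stack: [0]
STORE_FAST p → p=0. Stack: []
LOAD_FAST p → push 0. Stack: [0]
LOAD_CONST → push 4. Stack: [0, 4]
BINARY_OP - → 0 - 4 = -4. Stack: [-4]
STORE_FAST y → y=-4. Stack: []
LOAD_FAST_LOAD_FAST p,y → push 0,-4. Stack: [0, -4]
COMPARE_OP bool(!=) → 0 vs -4 = True. Stack: [True]
POP_JUMP_IF_FALSE → pop True; no jump. Stack: []
LOAD_FAST a → push 29. Stack: [29]
LOAD_CONST → push 6. Stack: [29, 6]
BINARY_OP * → 29 * 6 = 174. Stack: [174]
STORE_FAST n → n=174. Stack: []
LOAD_FAST a → push 29. Stack: [29]
LOAD_CONST → push 6. Stack: [29, 6]
BINARY_OP * → 29 * 6 = 174. Stack: [174]
LOAD_FAST a → push 29. Stack: [174, 29]
BINARY_OP - → 174 - 29 = 145. Stack: [145]
STORE_FAST x → x=145. Stack: []
LOAD_FAST x → push 145. Stack: [145]
RETURN_VALUE → return 145.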